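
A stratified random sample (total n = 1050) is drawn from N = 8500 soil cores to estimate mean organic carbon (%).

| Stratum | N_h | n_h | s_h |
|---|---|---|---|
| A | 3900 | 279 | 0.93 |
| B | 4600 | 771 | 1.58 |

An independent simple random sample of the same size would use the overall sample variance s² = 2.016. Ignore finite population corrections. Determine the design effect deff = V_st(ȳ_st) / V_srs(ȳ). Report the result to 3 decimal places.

deff ≈ 0.834

V̂(ȳ_st) = Σ W_h² s_h²/n_h, with W_h = N_h/N and N = 8500:
  stratum A: (3900/8500)²·0.93²/279 = 0.000652609
  stratum B: (4600/8500)²·1.58²/771 = 0.000948282
V_st = 0.00160089
V_srs = s²/n = 2.016/1050 = 0.00192
deff = V_st / V_srs = 0.00160089/0.00192 = 0.8338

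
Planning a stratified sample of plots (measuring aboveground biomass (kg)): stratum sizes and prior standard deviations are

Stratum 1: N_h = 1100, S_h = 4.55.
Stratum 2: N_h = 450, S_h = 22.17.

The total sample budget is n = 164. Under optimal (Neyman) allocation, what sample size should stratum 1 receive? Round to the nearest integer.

Neyman allocation: n_h = n · N_h S_h / Σ N_i S_i, with n = 164.
  stratum 1: N_h·S_h = 1100·4.55 = 5005.00
  stratum 2: N_h·S_h = 450·22.17 = 9976.50
Σ N_h S_h = 14981.50
n for stratum 1 = 164·5005.00/14981.50 = 54.789 → 55

55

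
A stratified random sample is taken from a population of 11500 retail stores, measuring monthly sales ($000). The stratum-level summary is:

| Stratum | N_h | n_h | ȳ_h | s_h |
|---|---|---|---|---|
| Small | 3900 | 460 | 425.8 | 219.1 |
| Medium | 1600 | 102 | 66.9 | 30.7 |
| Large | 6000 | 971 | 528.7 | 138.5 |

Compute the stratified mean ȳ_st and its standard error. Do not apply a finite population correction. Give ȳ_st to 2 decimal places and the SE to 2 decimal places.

ȳ_st = Σ W_h ȳ_h = (3900·425.8 + 1600·66.9 + 6000·528.7)/11500 = 429.55304
V̂(ȳ_st) = Σ W_h² s_h²/n_h, with W_h = N_h/N and N = 11500:
  stratum Small: (3900/11500)²·219.1²/460 = 12.0022
  stratum Medium: (1600/11500)²·30.7²/102 = 0.178863
  stratum Large: (6000/11500)²·138.5²/971 = 5.37758
V̂(ȳ_st) = 17.5586
SE(ȳ_st) = √17.5586 = 4.1903

ȳ_st ≈ 429.55, SE ≈ 4.19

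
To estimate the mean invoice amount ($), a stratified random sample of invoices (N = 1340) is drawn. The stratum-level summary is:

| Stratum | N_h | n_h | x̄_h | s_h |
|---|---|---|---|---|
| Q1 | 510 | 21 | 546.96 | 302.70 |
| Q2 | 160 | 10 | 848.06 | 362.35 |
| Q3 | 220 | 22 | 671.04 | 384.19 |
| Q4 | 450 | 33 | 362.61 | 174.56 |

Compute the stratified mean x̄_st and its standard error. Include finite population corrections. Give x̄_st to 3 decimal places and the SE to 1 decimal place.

x̄_st = Σ W_h x̄_h = (510·546.96 + 160·848.06 + 220·671.04 + 450·362.61)/1340 = 541.37500
V̂(x̄_st) = Σ W_h² (1 − n_h/N_h) s_h²/n_h, with W_h = N_h/N and N = 1340:
  stratum Q1: (510/1340)²·(1 − 21/510)·302.70²/21 = 606.003
  stratum Q2: (160/1340)²·(1 − 10/160)·362.35²/10 = 175.492
  stratum Q3: (220/1340)²·(1 − 22/220)·384.19²/22 = 162.76
  stratum Q4: (450/1340)²·(1 − 33/450)·174.56²/33 = 96.4972
V̂(x̄_st) = 1040.75
SE(x̄_st) = √1040.75 = 32.2607

x̄_st ≈ 541.375, SE ≈ 32.3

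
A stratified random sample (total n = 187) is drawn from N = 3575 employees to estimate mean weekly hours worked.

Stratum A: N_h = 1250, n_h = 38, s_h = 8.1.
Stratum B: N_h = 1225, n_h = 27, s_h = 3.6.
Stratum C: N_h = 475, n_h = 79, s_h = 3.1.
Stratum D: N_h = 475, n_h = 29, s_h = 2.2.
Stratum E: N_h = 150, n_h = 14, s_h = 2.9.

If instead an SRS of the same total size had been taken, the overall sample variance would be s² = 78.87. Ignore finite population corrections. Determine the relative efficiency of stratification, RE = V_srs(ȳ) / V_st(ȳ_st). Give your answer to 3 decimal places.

RE ≈ 1.542

V̂(ȳ_st) = Σ W_h² s_h²/n_h, with W_h = N_h/N and N = 3575:
  stratum A: (1250/3575)²·8.1²/38 = 0.211084
  stratum B: (1225/3575)²·3.6²/27 = 0.0563587
  stratum C: (475/3575)²·3.1²/79 = 0.00214749
  stratum D: (475/3575)²·2.2²/29 = 0.00294634
  stratum E: (150/3575)²·2.9²/14 = 0.00105754
V_st = 0.273594
V_srs = s²/n = 78.87/187 = 0.421765
Relative efficiency = V_srs / V_st = 0.421765/0.273594 = 1.5416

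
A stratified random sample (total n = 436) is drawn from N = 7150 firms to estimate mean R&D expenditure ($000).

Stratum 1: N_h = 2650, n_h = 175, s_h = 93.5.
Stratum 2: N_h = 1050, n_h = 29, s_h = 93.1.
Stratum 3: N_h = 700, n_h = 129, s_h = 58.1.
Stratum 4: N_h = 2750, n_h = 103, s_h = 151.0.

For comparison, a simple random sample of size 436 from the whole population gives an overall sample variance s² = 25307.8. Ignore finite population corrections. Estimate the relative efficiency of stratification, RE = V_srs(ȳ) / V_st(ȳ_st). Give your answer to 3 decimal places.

V̂(ȳ_st) = Σ W_h² s_h²/n_h, with W_h = N_h/N and N = 7150:
  stratum 1: (2650/7150)²·93.5²/175 = 6.86222
  stratum 2: (1050/7150)²·93.1²/29 = 6.44567
  stratum 3: (700/7150)²·58.1²/129 = 0.250811
  stratum 4: (2750/7150)²·151.0²/103 = 32.7469
V_st = 46.3056
V_srs = s²/n = 25307.8/436 = 58.0454
Relative efficiency = V_srs / V_st = 58.0454/46.3056 = 1.2535

RE ≈ 1.254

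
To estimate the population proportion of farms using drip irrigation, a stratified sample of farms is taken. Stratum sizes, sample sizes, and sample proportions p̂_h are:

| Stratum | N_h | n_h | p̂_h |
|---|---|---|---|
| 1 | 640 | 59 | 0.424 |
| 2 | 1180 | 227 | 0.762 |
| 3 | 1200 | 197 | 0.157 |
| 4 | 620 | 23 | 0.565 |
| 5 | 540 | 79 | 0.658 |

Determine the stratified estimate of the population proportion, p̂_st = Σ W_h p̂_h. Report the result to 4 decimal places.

N = 4180; stratum weights W_h = N_h/N.
p̂_st = Σ W_h p̂_h = (640·0.424 + 1180·0.762 + 1200·0.157 + 620·0.565 + 540·0.658)/4180 = 0.49391

p̂_st ≈ 0.4939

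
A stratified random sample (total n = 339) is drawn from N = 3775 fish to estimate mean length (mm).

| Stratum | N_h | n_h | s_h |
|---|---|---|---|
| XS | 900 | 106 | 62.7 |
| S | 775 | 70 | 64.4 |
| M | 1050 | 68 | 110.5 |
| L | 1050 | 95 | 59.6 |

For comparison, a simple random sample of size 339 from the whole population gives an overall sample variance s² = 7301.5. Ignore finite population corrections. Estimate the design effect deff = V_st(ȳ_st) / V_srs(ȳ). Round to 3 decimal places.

deff ≈ 0.993

V̂(ȳ_st) = Σ W_h² s_h²/n_h, with W_h = N_h/N and N = 3775:
  stratum XS: (900/3775)²·62.7²/106 = 2.10805
  stratum S: (775/3775)²·64.4²/70 = 2.49714
  stratum M: (1050/3775)²·110.5²/68 = 13.8919
  stratum L: (1050/3775)²·59.6²/95 = 2.89277
V_st = 21.3898
V_srs = s²/n = 7301.5/339 = 21.5383
deff = V_st / V_srs = 21.3898/21.5383 = 0.9931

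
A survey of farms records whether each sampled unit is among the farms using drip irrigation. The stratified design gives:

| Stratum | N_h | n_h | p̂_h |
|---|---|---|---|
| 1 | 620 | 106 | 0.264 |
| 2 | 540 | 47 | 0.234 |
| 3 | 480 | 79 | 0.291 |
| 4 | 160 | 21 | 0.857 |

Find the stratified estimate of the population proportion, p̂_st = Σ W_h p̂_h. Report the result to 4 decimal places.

p̂_st ≈ 0.3149

N = 1800; stratum weights W_h = N_h/N.
p̂_st = Σ W_h p̂_h = (620·0.264 + 540·0.234 + 480·0.291 + 160·0.857)/1800 = 0.31491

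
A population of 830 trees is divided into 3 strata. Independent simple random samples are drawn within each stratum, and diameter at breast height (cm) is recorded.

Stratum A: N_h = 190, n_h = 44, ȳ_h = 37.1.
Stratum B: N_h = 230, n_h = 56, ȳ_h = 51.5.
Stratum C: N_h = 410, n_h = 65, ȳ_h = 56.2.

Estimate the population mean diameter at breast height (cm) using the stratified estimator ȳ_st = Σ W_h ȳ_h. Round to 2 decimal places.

ȳ_st ≈ 50.53

N = Σ N_h = 830. Stratum weights W_h = N_h/N.
ȳ_st = (190·37.1 + 230·51.5 + 410·56.2) / 830 = 50.5253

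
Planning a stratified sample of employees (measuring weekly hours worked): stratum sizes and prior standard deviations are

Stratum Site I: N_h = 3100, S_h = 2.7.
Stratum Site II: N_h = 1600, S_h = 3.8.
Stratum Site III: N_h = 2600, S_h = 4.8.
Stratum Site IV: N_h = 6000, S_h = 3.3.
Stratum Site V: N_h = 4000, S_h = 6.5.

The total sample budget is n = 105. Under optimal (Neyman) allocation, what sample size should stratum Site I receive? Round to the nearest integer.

Neyman allocation: n_h = n · N_h S_h / Σ N_i S_i, with n = 105.
  stratum Site I: N_h·S_h = 3100·2.7 = 8370.00
  stratum Site II: N_h·S_h = 1600·3.8 = 6080.00
  stratum Site III: N_h·S_h = 2600·4.8 = 12480.00
  stratum Site IV: N_h·S_h = 6000·3.3 = 19800.00
  stratum Site V: N_h·S_h = 4000·6.5 = 26000.00
Σ N_h S_h = 72730.00
n for stratum Site I = 105·8370.00/72730.00 = 12.084 → 12

12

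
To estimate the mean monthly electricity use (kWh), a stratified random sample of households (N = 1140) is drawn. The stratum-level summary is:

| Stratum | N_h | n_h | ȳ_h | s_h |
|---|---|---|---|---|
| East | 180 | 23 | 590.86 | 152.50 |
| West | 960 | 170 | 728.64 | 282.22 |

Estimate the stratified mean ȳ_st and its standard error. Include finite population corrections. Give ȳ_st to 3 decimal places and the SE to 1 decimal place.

ȳ_st ≈ 706.885, SE ≈ 17.2

ȳ_st = Σ W_h ȳ_h = (180·590.86 + 960·728.64)/1140 = 706.88526
V̂(ȳ_st) = Σ W_h² (1 − n_h/N_h) s_h²/n_h, with W_h = N_h/N and N = 1140:
  stratum East: (180/1140)²·(1 − 23/180)·152.50²/23 = 21.9874
  stratum West: (960/1140)²·(1 − 170/960)·282.22²/170 = 273.411
V̂(ȳ_st) = 295.398
SE(ȳ_st) = √295.398 = 17.1871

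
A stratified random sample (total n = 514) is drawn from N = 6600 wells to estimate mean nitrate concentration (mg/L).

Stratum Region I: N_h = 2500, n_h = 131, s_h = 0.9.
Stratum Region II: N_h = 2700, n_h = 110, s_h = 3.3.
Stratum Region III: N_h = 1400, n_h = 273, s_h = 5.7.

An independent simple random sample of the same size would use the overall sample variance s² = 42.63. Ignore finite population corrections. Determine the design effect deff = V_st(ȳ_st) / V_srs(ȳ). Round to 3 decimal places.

V̂(ȳ_st) = Σ W_h² s_h²/n_h, with W_h = N_h/N and N = 6600:
  stratum Region I: (2500/6600)²·0.9²/131 = 0.000887168
  stratum Region II: (2700/6600)²·3.3²/110 = 0.0165682
  stratum Region III: (1400/6600)²·5.7²/273 = 0.00535495
V_st = 0.0228103
V_srs = s²/n = 42.63/514 = 0.0829377
deff = V_st / V_srs = 0.0228103/0.0829377 = 0.2750

deff ≈ 0.275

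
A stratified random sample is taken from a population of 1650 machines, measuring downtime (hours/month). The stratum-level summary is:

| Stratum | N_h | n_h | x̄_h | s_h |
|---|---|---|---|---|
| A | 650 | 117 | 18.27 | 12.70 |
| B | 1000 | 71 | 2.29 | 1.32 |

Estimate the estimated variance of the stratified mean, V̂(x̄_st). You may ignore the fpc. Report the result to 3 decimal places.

V̂(x̄_st) ≈ 0.223

V̂(x̄_st) = Σ W_h² s_h²/n_h, with W_h = N_h/N and N = 1650:
  stratum A: (650/1650)²·12.70²/117 = 0.213934
  stratum B: (1000/1650)²·1.32²/71 = 0.00901408
V̂(x̄_st) = 0.222948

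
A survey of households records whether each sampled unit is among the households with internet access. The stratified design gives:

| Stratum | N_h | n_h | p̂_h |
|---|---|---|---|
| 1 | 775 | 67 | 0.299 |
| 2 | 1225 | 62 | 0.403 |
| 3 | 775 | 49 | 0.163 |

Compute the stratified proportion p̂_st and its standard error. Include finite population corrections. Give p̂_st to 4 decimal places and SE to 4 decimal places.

N = 2775; stratum weights W_h = N_h/N.
p̂_st = Σ W_h p̂_h = (775·0.299 + 1225·0.403 + 775·0.163)/2775 = 0.30693
V̂(p̂_st) = Σ W_h² (1 − n_h/N_h) p̂_h(1−p̂_h)/(n_h−1):
  stratum 1: (775/2775)²·(1 − 67/775)·0.299·0.701/66 = 0.000226284
  stratum 2: (1225/2775)²·(1 − 62/1225)·0.403·0.597/61 = 0.000729692
  stratum 3: (775/2775)²·(1 − 49/775)·0.163·0.837/48 = 0.000207675
V̂(p̂_st) = 0.00116365; SE = √V̂ = 0.0341123

p̂_st ≈ 0.3069, SE ≈ 0.0341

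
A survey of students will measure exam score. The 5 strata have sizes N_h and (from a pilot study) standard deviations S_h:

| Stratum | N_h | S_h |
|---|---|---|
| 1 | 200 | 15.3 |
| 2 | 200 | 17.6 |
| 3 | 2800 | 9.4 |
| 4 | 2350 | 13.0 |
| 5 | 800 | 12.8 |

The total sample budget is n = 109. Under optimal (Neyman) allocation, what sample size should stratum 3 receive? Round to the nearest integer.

39

Neyman allocation: n_h = n · N_h S_h / Σ N_i S_i, with n = 109.
  stratum 1: N_h·S_h = 200·15.3 = 3060.00
  stratum 2: N_h·S_h = 200·17.6 = 3520.00
  stratum 3: N_h·S_h = 2800·9.4 = 26320.00
  stratum 4: N_h·S_h = 2350·13.0 = 30550.00
  stratum 5: N_h·S_h = 800·12.8 = 10240.00
Σ N_h S_h = 73690.00
n for stratum 3 = 109·26320.00/73690.00 = 38.932 → 39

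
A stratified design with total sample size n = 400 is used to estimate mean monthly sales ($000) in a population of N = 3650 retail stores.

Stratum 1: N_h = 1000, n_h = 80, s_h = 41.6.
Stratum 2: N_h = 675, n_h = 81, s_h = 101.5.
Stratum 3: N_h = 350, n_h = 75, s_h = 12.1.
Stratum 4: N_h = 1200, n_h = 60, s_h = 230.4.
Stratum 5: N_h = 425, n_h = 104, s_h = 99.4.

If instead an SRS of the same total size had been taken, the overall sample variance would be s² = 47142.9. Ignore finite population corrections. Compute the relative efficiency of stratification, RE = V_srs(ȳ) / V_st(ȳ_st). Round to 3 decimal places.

V̂(ȳ_st) = Σ W_h² s_h²/n_h, with W_h = N_h/N and N = 3650:
  stratum 1: (1000/3650)²·41.6²/80 = 1.62372
  stratum 2: (675/3650)²·101.5²/81 = 4.3498
  stratum 3: (350/3650)²·12.1²/75 = 0.0179498
  stratum 4: (1200/3650)²·230.4²/60 = 95.6292
  stratum 5: (425/3650)²·99.4²/104 = 1.28805
V_st = 102.909
V_srs = s²/n = 47142.9/400 = 117.857
Relative efficiency = V_srs / V_st = 117.857/102.909 = 1.1453

RE ≈ 1.145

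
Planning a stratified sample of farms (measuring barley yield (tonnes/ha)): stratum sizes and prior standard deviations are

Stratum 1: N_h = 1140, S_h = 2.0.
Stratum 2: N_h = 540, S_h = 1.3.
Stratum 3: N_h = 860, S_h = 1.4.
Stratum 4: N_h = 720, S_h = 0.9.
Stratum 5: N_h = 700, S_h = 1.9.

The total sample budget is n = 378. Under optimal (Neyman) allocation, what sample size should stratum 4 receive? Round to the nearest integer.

Neyman allocation: n_h = n · N_h S_h / Σ N_i S_i, with n = 378.
  stratum 1: N_h·S_h = 1140·2.0 = 2280.00
  stratum 2: N_h·S_h = 540·1.3 = 702.00
  stratum 3: N_h·S_h = 860·1.4 = 1204.00
  stratum 4: N_h·S_h = 720·0.9 = 648.00
  stratum 5: N_h·S_h = 700·1.9 = 1330.00
Σ N_h S_h = 6164.00
n for stratum 4 = 378·648.00/6164.00 = 39.738 → 40

40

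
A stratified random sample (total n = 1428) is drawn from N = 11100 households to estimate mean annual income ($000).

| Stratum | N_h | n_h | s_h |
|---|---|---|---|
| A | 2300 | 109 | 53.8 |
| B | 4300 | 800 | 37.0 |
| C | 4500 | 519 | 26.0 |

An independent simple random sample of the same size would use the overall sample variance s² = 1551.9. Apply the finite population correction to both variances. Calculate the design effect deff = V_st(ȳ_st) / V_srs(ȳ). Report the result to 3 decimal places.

deff ≈ 1.568

V̂(ȳ_st) = Σ W_h² (1 − n_h/N_h) s_h²/n_h, with W_h = N_h/N and N = 11100:
  stratum A: (2300/11100)²·(1 − 109/2300)·53.8²/109 = 1.08608
  stratum B: (4300/11100)²·(1 − 800/4300)·37.0²/800 = 0.209028
  stratum C: (4500/11100)²·(1 − 519/4500)·26.0²/519 = 0.189382
V_st = 1.48449
V_srs = (1 − 1428/11100)·1551.9/1428 = 0.946954
deff = V_st / V_srs = 1.48449/0.946954 = 1.5676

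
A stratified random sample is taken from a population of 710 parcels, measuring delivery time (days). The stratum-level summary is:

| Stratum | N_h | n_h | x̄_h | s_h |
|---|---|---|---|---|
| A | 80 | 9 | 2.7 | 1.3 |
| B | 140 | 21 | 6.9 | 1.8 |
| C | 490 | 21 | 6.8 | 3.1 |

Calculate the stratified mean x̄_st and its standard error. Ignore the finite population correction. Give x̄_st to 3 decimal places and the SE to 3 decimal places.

x̄_st ≈ 6.358, SE ≈ 0.476

x̄_st = Σ W_h x̄_h = (80·2.7 + 140·6.9 + 490·6.8)/710 = 6.35775
V̂(x̄_st) = Σ W_h² s_h²/n_h, with W_h = N_h/N and N = 710:
  stratum A: (80/710)²·1.3²/9 = 0.00238401
  stratum B: (140/710)²·1.8²/21 = 0.00599881
  stratum C: (490/710)²·3.1²/21 = 0.217961
V̂(x̄_st) = 0.226344
SE(x̄_st) = √0.226344 = 0.475756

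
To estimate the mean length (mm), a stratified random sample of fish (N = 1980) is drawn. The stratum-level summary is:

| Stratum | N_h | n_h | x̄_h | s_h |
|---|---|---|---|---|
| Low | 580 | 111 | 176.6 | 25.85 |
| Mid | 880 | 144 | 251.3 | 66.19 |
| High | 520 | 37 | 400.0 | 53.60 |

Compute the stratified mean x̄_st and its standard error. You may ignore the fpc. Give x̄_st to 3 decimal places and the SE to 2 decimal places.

x̄_st = Σ W_h x̄_h = (580·176.6 + 880·251.3 + 520·400.0)/1980 = 268.47071
V̂(x̄_st) = Σ W_h² s_h²/n_h, with W_h = N_h/N and N = 1980:
  stratum Low: (580/1980)²·25.85²/111 = 0.516564
  stratum Mid: (880/1980)²·66.19²/144 = 6.00976
  stratum High: (520/1980)²·53.60²/37 = 5.35555
V̂(x̄_st) = 11.8819
SE(x̄_st) = √11.8819 = 3.44701

x̄_st ≈ 268.471, SE ≈ 3.45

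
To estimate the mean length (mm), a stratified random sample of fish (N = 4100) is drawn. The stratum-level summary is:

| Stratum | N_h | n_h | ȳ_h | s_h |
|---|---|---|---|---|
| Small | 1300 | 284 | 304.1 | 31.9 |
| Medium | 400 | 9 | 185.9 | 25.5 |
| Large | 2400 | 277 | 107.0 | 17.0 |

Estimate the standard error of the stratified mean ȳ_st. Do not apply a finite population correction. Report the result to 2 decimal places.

V̂(ȳ_st) = Σ W_h² s_h²/n_h, with W_h = N_h/N and N = 4100:
  stratum Small: (1300/4100)²·31.9²/284 = 0.360232
  stratum Medium: (400/4100)²·25.5²/9 = 0.687686
  stratum Large: (2400/4100)²·17.0²/277 = 0.357497
V̂(ȳ_st) = 1.40542
SE(ȳ_st) = √1.40542 = 1.1855

SE(ȳ_st) ≈ 1.19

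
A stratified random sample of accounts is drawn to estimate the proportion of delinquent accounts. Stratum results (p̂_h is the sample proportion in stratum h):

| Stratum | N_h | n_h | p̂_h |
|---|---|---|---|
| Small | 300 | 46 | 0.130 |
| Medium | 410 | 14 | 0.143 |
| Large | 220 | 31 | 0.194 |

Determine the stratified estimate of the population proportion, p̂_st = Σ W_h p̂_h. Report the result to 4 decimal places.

N = 930; stratum weights W_h = N_h/N.
p̂_st = Σ W_h p̂_h = (300·0.130 + 410·0.143 + 220·0.194)/930 = 0.15087

p̂_st ≈ 0.1509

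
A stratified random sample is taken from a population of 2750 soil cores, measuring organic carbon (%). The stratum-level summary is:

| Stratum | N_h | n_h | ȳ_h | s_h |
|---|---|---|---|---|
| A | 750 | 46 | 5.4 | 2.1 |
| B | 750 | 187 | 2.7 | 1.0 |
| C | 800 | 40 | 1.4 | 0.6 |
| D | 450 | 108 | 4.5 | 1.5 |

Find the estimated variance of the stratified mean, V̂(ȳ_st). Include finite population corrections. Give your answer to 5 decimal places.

V̂(ȳ_st) ≈ 0.00814

V̂(ȳ_st) = Σ W_h² (1 − n_h/N_h) s_h²/n_h, with W_h = N_h/N and N = 2750:
  stratum A: (750/2750)²·(1 − 46/750)·2.1²/46 = 0.00669344
  stratum B: (750/2750)²·(1 − 187/750)·1.0²/187 = 0.000298581
  stratum C: (800/2750)²·(1 − 40/800)·0.6²/40 = 0.00072357
  stratum D: (450/2750)²·(1 − 108/450)·1.5²/108 = 0.000423967
V̂(ȳ_st) = 0.00813956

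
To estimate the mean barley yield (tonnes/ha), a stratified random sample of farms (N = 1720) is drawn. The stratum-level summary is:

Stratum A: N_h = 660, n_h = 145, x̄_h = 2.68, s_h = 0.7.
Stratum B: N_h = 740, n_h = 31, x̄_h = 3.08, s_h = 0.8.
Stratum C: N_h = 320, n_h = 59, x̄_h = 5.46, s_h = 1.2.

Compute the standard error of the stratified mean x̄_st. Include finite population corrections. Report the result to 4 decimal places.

V̂(x̄_st) = Σ W_h² (1 − n_h/N_h) s_h²/n_h, with W_h = N_h/N and N = 1720:
  stratum A: (660/1720)²·(1 − 145/660)·0.7²/145 = 0.00038826
  stratum B: (740/1720)²·(1 − 31/740)·0.8²/31 = 0.00366133
  stratum C: (320/1720)²·(1 − 59/320)·1.2²/59 = 0.000689039
V̂(x̄_st) = 0.00473863
SE(x̄_st) = √0.00473863 = 0.0688377

SE(x̄_st) ≈ 0.0688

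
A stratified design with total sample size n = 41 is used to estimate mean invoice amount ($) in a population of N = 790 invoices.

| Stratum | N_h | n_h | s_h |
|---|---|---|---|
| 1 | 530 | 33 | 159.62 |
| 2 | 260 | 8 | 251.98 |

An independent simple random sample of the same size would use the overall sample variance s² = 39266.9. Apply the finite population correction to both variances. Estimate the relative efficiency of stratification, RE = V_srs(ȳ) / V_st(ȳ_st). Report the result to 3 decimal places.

V̂(ȳ_st) = Σ W_h² (1 − n_h/N_h) s_h²/n_h, with W_h = N_h/N and N = 790:
  stratum 1: (530/790)²·(1 − 33/530)·159.62²/33 = 325.866
  stratum 2: (260/790)²·(1 − 8/260)·251.98²/8 = 833.224
V_st = 1159.09
V_srs = (1 − 41/790)·39266.9/41 = 908.024
Relative efficiency = V_srs / V_st = 908.024/1159.09 = 0.7834

RE ≈ 0.783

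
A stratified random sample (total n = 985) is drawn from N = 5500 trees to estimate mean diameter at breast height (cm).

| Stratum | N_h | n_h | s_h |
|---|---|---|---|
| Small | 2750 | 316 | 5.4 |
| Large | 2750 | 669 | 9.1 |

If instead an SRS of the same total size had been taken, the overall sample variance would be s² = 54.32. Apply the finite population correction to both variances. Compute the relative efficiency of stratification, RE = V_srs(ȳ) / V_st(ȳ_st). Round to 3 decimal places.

V̂(ȳ_st) = Σ W_h² (1 − n_h/N_h) s_h²/n_h, with W_h = N_h/N and N = 5500:
  stratum Small: (2750/5500)²·(1 − 316/2750)·5.4²/316 = 0.0204187
  stratum Large: (2750/5500)²·(1 − 669/2750)·9.1²/669 = 0.0234173
V_st = 0.043836
V_srs = (1 − 985/5500)·54.32/985 = 0.0452708
Relative efficiency = V_srs / V_st = 0.0452708/0.043836 = 1.0327

RE ≈ 1.033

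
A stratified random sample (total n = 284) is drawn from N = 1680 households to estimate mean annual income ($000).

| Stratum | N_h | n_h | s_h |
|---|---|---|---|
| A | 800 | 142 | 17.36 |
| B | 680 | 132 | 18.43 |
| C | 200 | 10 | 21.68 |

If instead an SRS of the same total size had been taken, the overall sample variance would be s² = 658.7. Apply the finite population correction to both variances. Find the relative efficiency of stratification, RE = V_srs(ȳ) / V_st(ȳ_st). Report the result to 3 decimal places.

V̂(ȳ_st) = Σ W_h² (1 − n_h/N_h) s_h²/n_h, with W_h = N_h/N and N = 1680:
  stratum A: (800/1680)²·(1 − 142/800)·17.36²/142 = 0.39583
  stratum B: (680/1680)²·(1 − 132/680)·18.43²/132 = 0.339741
  stratum C: (200/1680)²·(1 − 10/200)·21.68²/10 = 0.632825
V_st = 1.3684
V_srs = (1 − 284/1680)·658.7/284 = 1.92728
Relative efficiency = V_srs / V_st = 1.92728/1.3684 = 1.4084

RE ≈ 1.408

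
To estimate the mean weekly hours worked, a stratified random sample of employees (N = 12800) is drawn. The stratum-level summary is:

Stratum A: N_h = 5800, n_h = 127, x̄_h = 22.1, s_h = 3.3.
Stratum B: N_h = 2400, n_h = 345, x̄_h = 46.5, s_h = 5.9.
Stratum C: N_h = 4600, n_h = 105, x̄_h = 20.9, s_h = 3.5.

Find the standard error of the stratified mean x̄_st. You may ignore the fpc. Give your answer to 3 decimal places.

V̂(x̄_st) = Σ W_h² s_h²/n_h, with W_h = N_h/N and N = 12800:
  stratum A: (5800/12800)²·3.3²/127 = 0.017606
  stratum B: (2400/12800)²·5.9²/345 = 0.00354721
  stratum C: (4600/12800)²·3.5²/105 = 0.0150675
V̂(x̄_st) = 0.0362207
SE(x̄_st) = √0.0362207 = 0.190317

SE(x̄_st) ≈ 0.190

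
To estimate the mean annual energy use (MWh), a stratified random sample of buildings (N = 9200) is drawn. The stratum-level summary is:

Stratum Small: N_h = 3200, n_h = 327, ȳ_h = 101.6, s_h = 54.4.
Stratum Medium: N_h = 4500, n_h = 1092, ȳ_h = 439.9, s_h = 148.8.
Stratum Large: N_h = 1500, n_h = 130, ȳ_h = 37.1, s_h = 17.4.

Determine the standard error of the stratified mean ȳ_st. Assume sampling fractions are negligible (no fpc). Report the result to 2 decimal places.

V̂(ȳ_st) = Σ W_h² s_h²/n_h, with W_h = N_h/N and N = 9200:
  stratum Small: (3200/9200)²·54.4²/327 = 1.0949
  stratum Medium: (4500/9200)²·148.8²/1092 = 4.85101
  stratum Large: (1500/9200)²·17.4²/130 = 0.0619102
V̂(ȳ_st) = 6.00782
SE(ȳ_st) = √6.00782 = 2.45109

SE(ȳ_st) ≈ 2.45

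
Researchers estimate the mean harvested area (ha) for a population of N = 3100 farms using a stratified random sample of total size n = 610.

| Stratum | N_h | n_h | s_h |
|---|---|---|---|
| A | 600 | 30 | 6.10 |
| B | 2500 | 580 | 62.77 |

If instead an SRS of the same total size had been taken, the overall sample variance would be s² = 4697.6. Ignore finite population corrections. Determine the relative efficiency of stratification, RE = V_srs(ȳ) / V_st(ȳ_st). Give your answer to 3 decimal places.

V̂(ȳ_st) = Σ W_h² s_h²/n_h, with W_h = N_h/N and N = 3100:
  stratum A: (600/3100)²·6.10²/30 = 0.0464641
  stratum B: (2500/3100)²·62.77²/580 = 4.41807
V_st = 4.46454
V_srs = s²/n = 4697.6/610 = 7.70098
Relative efficiency = V_srs / V_st = 7.70098/4.46454 = 1.7249

RE ≈ 1.725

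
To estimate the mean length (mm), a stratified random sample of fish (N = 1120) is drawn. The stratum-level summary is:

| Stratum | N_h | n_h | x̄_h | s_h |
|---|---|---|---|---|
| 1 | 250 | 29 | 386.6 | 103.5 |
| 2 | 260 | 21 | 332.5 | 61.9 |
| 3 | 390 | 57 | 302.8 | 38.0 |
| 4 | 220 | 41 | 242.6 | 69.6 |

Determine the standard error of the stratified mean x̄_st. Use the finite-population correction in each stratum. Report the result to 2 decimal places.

V̂(x̄_st) = Σ W_h² (1 − n_h/N_h) s_h²/n_h, with W_h = N_h/N and N = 1120:
  stratum 1: (250/1120)²·(1 − 29/250)·103.5²/29 = 16.2697
  stratum 2: (260/1120)²·(1 − 21/260)·61.9²/21 = 9.03852
  stratum 3: (390/1120)²·(1 − 57/390)·38.0²/57 = 2.6228
  stratum 4: (220/1120)²·(1 − 41/220)·69.6²/41 = 3.70915
V̂(x̄_st) = 31.6401
SE(x̄_st) = √31.6401 = 5.62496

SE(x̄_st) ≈ 5.62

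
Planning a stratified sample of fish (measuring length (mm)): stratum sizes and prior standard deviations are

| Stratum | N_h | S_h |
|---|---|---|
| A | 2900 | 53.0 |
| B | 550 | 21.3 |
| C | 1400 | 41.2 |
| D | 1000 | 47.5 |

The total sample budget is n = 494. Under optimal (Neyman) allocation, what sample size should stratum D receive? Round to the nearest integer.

87

Neyman allocation: n_h = n · N_h S_h / Σ N_i S_i, with n = 494.
  stratum A: N_h·S_h = 2900·53.0 = 153700.00
  stratum B: N_h·S_h = 550·21.3 = 11715.00
  stratum C: N_h·S_h = 1400·41.2 = 57680.00
  stratum D: N_h·S_h = 1000·47.5 = 47500.00
Σ N_h S_h = 270595.00
n for stratum D = 494·47500.00/270595.00 = 86.716 → 87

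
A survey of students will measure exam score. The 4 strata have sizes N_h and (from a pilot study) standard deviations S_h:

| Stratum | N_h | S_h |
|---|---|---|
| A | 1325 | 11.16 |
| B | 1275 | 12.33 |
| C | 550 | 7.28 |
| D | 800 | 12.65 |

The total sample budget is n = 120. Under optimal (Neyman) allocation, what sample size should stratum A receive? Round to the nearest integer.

40

Neyman allocation: n_h = n · N_h S_h / Σ N_i S_i, with n = 120.
  stratum A: N_h·S_h = 1325·11.16 = 14787.00
  stratum B: N_h·S_h = 1275·12.33 = 15720.75
  stratum C: N_h·S_h = 550·7.28 = 4004.00
  stratum D: N_h·S_h = 800·12.65 = 10120.00
Σ N_h S_h = 44631.75
n for stratum A = 120·14787.00/44631.75 = 39.757 → 40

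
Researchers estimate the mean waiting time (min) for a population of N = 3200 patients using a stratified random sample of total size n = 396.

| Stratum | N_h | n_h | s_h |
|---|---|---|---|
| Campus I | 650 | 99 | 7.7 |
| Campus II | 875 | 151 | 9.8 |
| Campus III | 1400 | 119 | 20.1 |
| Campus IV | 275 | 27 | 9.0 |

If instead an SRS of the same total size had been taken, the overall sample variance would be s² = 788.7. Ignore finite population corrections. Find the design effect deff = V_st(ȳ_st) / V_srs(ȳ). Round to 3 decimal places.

deff ≈ 0.374

V̂(ȳ_st) = Σ W_h² s_h²/n_h, with W_h = N_h/N and N = 3200:
  stratum Campus I: (650/3200)²·7.7²/99 = 0.02471
  stratum Campus II: (875/3200)²·9.8²/151 = 0.0475545
  stratum Campus III: (1400/3200)²·20.1²/119 = 0.649832
  stratum Campus IV: (275/3200)²·9.0²/27 = 0.0221558
V_st = 0.744253
V_srs = s²/n = 788.7/396 = 1.99167
deff = V_st / V_srs = 0.744253/1.99167 = 0.3737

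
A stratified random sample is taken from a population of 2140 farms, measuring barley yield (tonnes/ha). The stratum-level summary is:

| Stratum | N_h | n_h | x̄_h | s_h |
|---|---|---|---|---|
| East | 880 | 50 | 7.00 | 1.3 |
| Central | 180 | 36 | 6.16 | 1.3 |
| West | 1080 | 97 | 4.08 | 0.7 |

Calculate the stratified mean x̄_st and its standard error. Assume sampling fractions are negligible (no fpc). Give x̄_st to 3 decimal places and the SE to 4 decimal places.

x̄_st ≈ 5.456, SE ≈ 0.0856

x̄_st = Σ W_h x̄_h = (880·7.00 + 180·6.16 + 1080·4.08)/2140 = 5.45570
V̂(x̄_st) = Σ W_h² s_h²/n_h, with W_h = N_h/N and N = 2140:
  stratum East: (880/2140)²·1.3²/50 = 0.0057155
  stratum Central: (180/2140)²·1.3²/36 = 0.000332125
  stratum West: (1080/2140)²·0.7²/97 = 0.0012866
V̂(x̄_st) = 0.00733423
SE(x̄_st) = √0.00733423 = 0.0856401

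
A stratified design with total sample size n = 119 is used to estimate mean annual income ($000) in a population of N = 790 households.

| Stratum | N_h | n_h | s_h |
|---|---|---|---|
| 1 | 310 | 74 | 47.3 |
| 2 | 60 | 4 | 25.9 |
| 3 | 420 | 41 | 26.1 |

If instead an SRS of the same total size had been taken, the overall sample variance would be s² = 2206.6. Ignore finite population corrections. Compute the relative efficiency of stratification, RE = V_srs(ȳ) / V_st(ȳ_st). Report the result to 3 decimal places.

RE ≈ 1.797

V̂(ȳ_st) = Σ W_h² s_h²/n_h, with W_h = N_h/N and N = 790:
  stratum 1: (310/790)²·47.3²/74 = 4.65543
  stratum 2: (60/790)²·25.9²/4 = 0.967359
  stratum 3: (420/790)²·26.1²/41 = 4.69615
V_st = 10.3189
V_srs = s²/n = 2206.6/119 = 18.5429
Relative efficiency = V_srs / V_st = 18.5429/10.3189 = 1.7970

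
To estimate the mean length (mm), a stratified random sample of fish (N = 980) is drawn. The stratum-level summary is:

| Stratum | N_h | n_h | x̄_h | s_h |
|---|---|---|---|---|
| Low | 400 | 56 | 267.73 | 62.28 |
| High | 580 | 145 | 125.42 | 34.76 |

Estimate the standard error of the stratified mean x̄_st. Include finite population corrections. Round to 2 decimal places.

SE(x̄_st) ≈ 3.48

V̂(x̄_st) = Σ W_h² (1 − n_h/N_h) s_h²/n_h, with W_h = N_h/N and N = 980:
  stratum Low: (400/980)²·(1 − 56/400)·62.28²/56 = 9.92374
  stratum High: (580/980)²·(1 − 145/580)·34.76²/145 = 2.18905
V̂(x̄_st) = 12.1128
SE(x̄_st) = √12.1128 = 3.48034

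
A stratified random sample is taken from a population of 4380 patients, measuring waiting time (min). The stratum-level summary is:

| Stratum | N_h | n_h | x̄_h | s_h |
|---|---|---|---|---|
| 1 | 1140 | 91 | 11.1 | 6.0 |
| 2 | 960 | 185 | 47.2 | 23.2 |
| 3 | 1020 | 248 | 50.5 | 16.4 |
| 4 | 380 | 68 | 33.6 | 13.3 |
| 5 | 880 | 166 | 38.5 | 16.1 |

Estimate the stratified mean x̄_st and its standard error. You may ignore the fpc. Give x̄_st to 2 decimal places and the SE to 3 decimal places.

x̄_st ≈ 35.64, SE ≈ 0.555

x̄_st = Σ W_h x̄_h = (1140·11.1 + 960·47.2 + 1020·50.5 + 380·33.6 + 880·38.5)/4380 = 35.64475
V̂(x̄_st) = Σ W_h² s_h²/n_h, with W_h = N_h/N and N = 4380:
  stratum 1: (1140/4380)²·6.0²/91 = 0.0267992
  stratum 2: (960/4380)²·23.2²/185 = 0.139765
  stratum 3: (1020/4380)²·16.4²/248 = 0.058815
  stratum 4: (380/4380)²·13.3²/68 = 0.01958
  stratum 5: (880/4380)²·16.1²/166 = 0.063032
V̂(x̄_st) = 0.307991
SE(x̄_st) = √0.307991 = 0.55497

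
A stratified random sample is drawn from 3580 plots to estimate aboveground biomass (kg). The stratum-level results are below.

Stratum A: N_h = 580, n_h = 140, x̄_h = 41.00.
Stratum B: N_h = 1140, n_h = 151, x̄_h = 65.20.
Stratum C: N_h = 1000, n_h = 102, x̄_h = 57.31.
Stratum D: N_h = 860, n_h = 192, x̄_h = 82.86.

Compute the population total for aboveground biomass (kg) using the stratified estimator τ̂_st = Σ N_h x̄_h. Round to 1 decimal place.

τ̂_st ≈ 226677.6

τ̂_st = Σ N_h x̄_h = 580·41.00 + 1140·65.20 + 1000·57.31 + 860·82.86 = 226677.6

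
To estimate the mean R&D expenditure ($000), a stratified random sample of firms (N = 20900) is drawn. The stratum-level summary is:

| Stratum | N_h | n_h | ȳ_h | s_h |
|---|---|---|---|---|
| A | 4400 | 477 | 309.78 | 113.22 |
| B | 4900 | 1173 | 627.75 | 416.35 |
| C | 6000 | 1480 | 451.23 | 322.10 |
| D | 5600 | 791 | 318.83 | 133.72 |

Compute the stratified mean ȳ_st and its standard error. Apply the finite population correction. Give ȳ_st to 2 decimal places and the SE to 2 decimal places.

ȳ_st = Σ W_h ȳ_h = (4400·309.78 + 4900·627.75 + 6000·451.23 + 5600·318.83)/20900 = 427.36053
V̂(ȳ_st) = Σ W_h² (1 − n_h/N_h) s_h²/n_h, with W_h = N_h/N and N = 20900:
  stratum A: (4400/20900)²·(1 − 477/4400)·113.22²/477 = 1.06196
  stratum B: (4900/20900)²·(1 − 1173/4900)·416.35²/1173 = 6.17849
  stratum C: (6000/20900)²·(1 − 1480/6000)·322.10²/1480 = 4.35228
  stratum D: (5600/20900)²·(1 − 791/5600)·133.72²/791 = 1.39369
V̂(ȳ_st) = 12.9864
SE(ȳ_st) = √12.9864 = 3.60367

ȳ_st ≈ 427.36, SE ≈ 3.60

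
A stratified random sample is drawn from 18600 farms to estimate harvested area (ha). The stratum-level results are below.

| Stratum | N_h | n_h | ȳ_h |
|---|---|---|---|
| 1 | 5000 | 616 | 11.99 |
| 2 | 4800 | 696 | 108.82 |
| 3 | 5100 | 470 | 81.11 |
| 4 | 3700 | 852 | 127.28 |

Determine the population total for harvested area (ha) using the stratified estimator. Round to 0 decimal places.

τ̂_st = Σ N_h ȳ_h = 5000·11.99 + 4800·108.82 + 5100·81.11 + 3700·127.28 = 1466883

τ̂_st ≈ 1466883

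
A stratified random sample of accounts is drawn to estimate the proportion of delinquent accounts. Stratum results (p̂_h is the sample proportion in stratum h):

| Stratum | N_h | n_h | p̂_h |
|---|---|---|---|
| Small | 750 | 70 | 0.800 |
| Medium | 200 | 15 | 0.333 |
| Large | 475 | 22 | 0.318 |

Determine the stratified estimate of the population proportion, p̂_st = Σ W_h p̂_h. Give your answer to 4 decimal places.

p̂_st ≈ 0.5738

N = 1425; stratum weights W_h = N_h/N.
p̂_st = Σ W_h p̂_h = (750·0.800 + 200·0.333 + 475·0.318)/1425 = 0.57379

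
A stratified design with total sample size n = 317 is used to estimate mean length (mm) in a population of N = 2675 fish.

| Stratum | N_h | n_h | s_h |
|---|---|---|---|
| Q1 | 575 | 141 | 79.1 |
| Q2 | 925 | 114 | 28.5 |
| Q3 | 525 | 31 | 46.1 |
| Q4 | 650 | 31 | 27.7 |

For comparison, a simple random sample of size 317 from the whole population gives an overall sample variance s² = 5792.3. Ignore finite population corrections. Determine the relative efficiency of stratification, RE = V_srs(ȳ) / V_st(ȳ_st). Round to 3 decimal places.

V̂(ȳ_st) = Σ W_h² s_h²/n_h, with W_h = N_h/N and N = 2675:
  stratum Q1: (575/2675)²·79.1²/141 = 2.05032
  stratum Q2: (925/2675)²·28.5²/114 = 0.851963
  stratum Q3: (525/2675)²·46.1²/31 = 2.64065
  stratum Q4: (650/2675)²·27.7²/31 = 1.46143
V_st = 7.00436
V_srs = s²/n = 5792.3/317 = 18.2722
Relative efficiency = V_srs / V_st = 18.2722/7.00436 = 2.6087

RE ≈ 2.609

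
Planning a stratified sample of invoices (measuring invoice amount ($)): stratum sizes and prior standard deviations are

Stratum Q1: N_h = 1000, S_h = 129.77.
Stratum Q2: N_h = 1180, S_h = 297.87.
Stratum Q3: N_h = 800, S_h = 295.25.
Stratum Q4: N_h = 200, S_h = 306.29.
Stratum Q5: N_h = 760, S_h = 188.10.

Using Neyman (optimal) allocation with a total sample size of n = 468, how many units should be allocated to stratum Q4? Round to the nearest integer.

31

Neyman allocation: n_h = n · N_h S_h / Σ N_i S_i, with n = 468.
  stratum Q1: N_h·S_h = 1000·129.77 = 129770.00
  stratum Q2: N_h·S_h = 1180·297.87 = 351486.60
  stratum Q3: N_h·S_h = 800·295.25 = 236200.00
  stratum Q4: N_h·S_h = 200·306.29 = 61258.00
  stratum Q5: N_h·S_h = 760·188.10 = 142956.00
Σ N_h S_h = 921670.60
n for stratum Q4 = 468·61258.00/921670.60 = 31.105 → 31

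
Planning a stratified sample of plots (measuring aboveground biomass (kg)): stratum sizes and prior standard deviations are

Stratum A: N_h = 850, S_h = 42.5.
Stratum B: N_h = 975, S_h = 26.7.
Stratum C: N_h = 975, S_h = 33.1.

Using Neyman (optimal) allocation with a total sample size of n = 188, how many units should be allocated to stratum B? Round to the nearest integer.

Neyman allocation: n_h = n · N_h S_h / Σ N_i S_i, with n = 188.
  stratum A: N_h·S_h = 850·42.5 = 36125.00
  stratum B: N_h·S_h = 975·26.7 = 26032.50
  stratum C: N_h·S_h = 975·33.1 = 32272.50
Σ N_h S_h = 94430.00
n for stratum B = 188·26032.50/94430.00 = 51.828 → 52

52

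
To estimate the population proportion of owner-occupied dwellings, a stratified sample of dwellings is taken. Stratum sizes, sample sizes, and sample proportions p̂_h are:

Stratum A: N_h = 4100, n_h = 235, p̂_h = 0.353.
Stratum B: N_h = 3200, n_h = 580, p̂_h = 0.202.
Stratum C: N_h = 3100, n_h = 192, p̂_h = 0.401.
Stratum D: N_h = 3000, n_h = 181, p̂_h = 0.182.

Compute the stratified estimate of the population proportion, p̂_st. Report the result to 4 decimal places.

p̂_st ≈ 0.2898

N = 13400; stratum weights W_h = N_h/N.
p̂_st = Σ W_h p̂_h = (4100·0.353 + 3200·0.202 + 3100·0.401 + 3000·0.182)/13400 = 0.28976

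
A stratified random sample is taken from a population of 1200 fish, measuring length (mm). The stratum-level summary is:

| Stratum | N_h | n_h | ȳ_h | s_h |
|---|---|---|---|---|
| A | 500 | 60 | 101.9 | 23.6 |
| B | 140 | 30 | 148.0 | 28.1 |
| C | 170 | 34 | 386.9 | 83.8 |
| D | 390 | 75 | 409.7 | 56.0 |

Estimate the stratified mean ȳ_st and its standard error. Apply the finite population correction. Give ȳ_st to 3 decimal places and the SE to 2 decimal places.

ȳ_st = Σ W_h ȳ_h = (500·101.9 + 140·148.0 + 170·386.9 + 390·409.7)/1200 = 247.68833
V̂(ȳ_st) = Σ W_h² (1 − n_h/N_h) s_h²/n_h, with W_h = N_h/N and N = 1200:
  stratum A: (500/1200)²·(1 − 60/500)·23.6²/60 = 1.41819
  stratum B: (140/1200)²·(1 − 30/140)·28.1²/30 = 0.281481
  stratum C: (170/1200)²·(1 − 34/170)·83.8²/34 = 3.31615
  stratum D: (390/1200)²·(1 − 75/390)·56.0²/75 = 3.5672
V̂(ȳ_st) = 8.58302
SE(ȳ_st) = √8.58302 = 2.92968

ȳ_st ≈ 247.688, SE ≈ 2.93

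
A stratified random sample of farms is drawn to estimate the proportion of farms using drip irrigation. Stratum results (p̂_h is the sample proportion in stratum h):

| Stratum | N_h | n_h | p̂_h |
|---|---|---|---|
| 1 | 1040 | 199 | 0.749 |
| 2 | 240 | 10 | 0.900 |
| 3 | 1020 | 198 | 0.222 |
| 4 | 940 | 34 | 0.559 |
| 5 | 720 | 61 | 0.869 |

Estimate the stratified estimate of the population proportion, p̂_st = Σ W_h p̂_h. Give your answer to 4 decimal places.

p̂_st ≈ 0.5991

N = 3960; stratum weights W_h = N_h/N.
p̂_st = Σ W_h p̂_h = (1040·0.749 + 240·0.900 + 1020·0.222 + 940·0.559 + 720·0.869)/3960 = 0.59913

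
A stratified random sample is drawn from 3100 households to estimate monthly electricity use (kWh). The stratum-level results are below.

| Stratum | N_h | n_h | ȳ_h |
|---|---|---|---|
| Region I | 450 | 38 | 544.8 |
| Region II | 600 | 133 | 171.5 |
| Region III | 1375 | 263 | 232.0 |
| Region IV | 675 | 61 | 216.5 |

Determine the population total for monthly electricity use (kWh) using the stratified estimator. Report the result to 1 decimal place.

τ̂_st ≈ 813197.5

τ̂_st = Σ N_h ȳ_h = 450·544.8 + 600·171.5 + 1375·232.0 + 675·216.5 = 813197.5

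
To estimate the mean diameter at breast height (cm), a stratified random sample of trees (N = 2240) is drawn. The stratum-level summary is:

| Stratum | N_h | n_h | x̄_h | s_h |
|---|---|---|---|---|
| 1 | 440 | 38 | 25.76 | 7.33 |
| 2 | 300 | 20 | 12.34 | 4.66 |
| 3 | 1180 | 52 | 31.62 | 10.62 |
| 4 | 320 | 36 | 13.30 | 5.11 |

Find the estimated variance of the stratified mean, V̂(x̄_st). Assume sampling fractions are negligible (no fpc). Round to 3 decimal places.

V̂(x̄_st) = Σ W_h² s_h²/n_h, with W_h = N_h/N and N = 2240:
  stratum 1: (440/2240)²·7.33²/38 = 0.0545549
  stratum 2: (300/2240)²·4.66²/20 = 0.0194755
  stratum 3: (1180/2240)²·10.62²/52 = 0.601885
  stratum 4: (320/2240)²·5.11²/36 = 0.0148028
V̂(x̄_st) = 0.690718

V̂(x̄_st) ≈ 0.691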